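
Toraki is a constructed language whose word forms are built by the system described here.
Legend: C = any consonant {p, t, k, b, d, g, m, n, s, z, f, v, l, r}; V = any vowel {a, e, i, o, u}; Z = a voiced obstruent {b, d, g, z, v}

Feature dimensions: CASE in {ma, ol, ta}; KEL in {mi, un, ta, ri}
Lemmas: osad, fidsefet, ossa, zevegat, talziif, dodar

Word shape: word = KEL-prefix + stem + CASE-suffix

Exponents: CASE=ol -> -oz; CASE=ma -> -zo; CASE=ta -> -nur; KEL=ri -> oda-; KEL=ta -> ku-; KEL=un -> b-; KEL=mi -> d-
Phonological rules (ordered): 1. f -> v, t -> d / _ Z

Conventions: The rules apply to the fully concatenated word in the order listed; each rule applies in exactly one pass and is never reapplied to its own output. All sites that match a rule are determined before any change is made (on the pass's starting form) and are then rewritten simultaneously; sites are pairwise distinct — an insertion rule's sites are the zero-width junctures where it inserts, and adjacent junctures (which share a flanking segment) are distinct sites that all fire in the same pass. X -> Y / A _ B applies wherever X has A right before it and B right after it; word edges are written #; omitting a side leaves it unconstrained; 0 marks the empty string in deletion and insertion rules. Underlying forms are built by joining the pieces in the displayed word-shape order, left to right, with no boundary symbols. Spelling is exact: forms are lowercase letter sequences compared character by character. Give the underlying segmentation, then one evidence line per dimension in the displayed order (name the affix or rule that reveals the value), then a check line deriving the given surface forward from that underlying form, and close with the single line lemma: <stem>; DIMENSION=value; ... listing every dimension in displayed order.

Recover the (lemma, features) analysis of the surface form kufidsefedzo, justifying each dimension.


underlying: ku-fidsefet-zo
CASE=ma - signalled by the affix -zo
KEL=ta - signalled by the affix ku-
check: kufidsefetzo -> kufidsefedzo
lemma: fidsefet; CASE=ma; KEL=ta


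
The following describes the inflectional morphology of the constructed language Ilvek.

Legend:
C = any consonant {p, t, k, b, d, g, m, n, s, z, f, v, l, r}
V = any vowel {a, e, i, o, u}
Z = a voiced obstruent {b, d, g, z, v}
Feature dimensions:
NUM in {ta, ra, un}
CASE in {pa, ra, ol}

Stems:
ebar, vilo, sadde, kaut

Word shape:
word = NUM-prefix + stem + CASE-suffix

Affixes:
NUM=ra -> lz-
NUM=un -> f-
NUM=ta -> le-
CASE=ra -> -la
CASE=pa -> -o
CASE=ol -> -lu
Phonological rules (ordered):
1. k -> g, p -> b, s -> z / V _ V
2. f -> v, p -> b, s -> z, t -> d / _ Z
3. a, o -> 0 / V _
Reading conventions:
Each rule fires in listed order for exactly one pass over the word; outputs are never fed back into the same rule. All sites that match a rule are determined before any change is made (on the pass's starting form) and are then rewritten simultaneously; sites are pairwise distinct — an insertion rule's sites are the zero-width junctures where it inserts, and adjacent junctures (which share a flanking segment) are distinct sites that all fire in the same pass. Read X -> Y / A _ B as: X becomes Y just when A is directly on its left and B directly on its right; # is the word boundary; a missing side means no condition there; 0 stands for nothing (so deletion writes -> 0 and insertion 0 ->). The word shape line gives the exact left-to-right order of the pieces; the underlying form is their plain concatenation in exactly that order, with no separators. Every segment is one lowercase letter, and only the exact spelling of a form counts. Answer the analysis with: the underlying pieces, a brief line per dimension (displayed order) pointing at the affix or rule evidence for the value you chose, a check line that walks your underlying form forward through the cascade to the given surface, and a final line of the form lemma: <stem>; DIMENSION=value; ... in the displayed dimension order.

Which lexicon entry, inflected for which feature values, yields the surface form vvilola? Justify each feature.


underlying: f-vilo-la
NUM=un - signalled by the affix f-
CASE=ra - signalled by the affix -la
check: fvilola -> fvilola -> vvilola -> vvilola
lemma: vilo; NUM=un; CASE=ra


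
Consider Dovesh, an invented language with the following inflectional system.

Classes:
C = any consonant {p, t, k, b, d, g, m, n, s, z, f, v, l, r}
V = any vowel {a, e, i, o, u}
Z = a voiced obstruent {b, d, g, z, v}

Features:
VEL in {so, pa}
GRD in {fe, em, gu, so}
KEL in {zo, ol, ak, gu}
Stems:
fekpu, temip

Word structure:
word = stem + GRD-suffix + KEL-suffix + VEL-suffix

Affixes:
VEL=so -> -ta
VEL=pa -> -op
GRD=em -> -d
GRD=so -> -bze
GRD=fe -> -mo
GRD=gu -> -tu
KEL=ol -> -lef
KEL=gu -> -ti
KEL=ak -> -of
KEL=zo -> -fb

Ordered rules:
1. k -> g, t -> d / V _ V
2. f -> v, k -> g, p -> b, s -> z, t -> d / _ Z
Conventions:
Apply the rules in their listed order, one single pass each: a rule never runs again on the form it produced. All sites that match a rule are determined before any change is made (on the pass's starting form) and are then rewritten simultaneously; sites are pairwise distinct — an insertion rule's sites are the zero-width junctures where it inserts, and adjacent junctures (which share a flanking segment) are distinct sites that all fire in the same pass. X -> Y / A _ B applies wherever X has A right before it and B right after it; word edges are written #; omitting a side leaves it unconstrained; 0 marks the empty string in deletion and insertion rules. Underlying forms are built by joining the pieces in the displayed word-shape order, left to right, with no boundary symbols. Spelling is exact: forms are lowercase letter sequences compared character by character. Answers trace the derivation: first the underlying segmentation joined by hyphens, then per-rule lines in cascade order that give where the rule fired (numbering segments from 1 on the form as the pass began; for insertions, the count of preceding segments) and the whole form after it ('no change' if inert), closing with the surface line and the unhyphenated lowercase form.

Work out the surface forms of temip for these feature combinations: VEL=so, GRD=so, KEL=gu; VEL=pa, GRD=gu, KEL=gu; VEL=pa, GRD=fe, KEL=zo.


cell VEL=so, GRD=so, KEL=gu:
underlying: temip-bze-ti-ta
1. k -> g, t -> d / V _ V: fires at position(s) 9, 11: temipbzedida
2. f -> v, k -> g, p -> b, s -> z, t -> d / _ Z: fires at position(s) 5: temibbzedida
surface: temibbzedida

cell VEL=pa, GRD=gu, KEL=gu:
underlying: temip-tu-ti-op
1. k -> g, t -> d / V _ V: fires at position(s) 8: temiptudiop
2. f -> v, k -> g, p -> b, s -> z, t -> d / _ Z: no change
surface: temiptudiop

cell VEL=pa, GRD=fe, KEL=zo:
underlying: temip-mo-fb-op
1. k -> g, t -> d / V _ V: no change
2. f -> v, k -> g, p -> b, s -> z, t -> d / _ Z: fires at position(s) 8: temipmovbop
surface: temipmovbop


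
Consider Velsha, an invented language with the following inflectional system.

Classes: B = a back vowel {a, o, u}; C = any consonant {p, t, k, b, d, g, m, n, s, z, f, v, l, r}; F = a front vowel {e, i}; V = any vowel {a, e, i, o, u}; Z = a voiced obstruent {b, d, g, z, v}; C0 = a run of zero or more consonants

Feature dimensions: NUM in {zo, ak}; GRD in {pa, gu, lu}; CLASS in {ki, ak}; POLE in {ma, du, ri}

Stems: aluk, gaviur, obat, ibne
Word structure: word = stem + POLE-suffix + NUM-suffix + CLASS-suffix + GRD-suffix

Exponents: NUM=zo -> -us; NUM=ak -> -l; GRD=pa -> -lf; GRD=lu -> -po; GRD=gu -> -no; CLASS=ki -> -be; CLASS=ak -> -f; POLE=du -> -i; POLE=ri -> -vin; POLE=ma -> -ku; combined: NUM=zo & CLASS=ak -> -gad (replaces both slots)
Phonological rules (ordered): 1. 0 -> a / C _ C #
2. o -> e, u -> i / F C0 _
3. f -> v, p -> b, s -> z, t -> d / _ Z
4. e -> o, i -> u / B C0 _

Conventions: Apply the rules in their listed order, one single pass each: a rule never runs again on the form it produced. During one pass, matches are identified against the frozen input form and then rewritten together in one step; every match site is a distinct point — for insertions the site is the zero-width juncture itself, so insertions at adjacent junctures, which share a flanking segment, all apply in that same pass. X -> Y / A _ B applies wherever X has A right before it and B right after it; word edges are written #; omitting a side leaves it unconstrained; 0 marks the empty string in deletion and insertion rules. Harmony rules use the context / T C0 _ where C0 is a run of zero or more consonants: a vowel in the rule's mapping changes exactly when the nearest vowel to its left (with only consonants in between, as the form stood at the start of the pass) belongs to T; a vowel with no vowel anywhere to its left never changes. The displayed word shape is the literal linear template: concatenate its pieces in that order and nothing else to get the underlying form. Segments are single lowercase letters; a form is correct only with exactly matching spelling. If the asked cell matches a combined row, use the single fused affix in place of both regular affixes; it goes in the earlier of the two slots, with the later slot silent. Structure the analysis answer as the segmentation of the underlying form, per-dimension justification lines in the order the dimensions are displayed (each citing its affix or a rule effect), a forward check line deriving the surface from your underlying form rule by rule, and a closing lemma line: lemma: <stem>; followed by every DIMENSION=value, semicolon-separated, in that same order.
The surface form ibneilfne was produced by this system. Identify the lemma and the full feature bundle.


underlying: ibne-i-l-f-no
NUM=ak - signalled by the affix -l
GRD=gu - signalled by the affix -no
CLASS=ak - signalled by the affix -f
POLE=du - signalled by the affix -i
check: ibneilfno -> ibneilfno -> ibneilfne -> ibneilfne -> ibneilfne
lemma: ibne; NUM=ak; GRD=gu; CLASS=ak; POLE=du


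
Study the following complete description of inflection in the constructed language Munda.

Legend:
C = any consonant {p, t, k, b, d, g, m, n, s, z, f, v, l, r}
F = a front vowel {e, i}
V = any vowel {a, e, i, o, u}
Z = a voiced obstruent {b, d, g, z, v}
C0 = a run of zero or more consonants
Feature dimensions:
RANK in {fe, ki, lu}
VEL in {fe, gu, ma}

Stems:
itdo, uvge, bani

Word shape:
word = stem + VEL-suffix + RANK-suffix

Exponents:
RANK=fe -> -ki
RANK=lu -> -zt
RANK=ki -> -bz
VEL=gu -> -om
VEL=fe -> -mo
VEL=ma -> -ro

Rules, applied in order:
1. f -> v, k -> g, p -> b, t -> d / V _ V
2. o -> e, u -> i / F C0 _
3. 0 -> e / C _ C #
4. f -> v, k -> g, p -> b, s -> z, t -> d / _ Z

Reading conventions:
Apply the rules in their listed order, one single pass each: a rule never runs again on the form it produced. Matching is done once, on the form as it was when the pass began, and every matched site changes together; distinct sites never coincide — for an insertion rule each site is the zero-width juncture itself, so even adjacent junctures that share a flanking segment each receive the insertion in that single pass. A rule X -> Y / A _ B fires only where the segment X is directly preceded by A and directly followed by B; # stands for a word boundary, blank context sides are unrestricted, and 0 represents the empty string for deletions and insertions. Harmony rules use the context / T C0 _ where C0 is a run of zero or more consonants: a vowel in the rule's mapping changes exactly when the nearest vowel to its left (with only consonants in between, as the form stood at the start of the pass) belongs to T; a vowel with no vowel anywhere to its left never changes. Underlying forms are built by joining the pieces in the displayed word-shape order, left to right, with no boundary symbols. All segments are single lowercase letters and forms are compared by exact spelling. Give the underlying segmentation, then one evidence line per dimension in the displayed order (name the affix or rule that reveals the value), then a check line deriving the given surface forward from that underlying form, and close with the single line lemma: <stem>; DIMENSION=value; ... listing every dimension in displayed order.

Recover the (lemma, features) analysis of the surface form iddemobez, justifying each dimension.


underlying: itdo-mo-bz
RANK=ki - signalled by the affix -bz
VEL=fe - signalled by the affix -mo
check: itdomobz -> itdomobz -> itdemobz -> itdemobez -> iddemobez
lemma: itdo; RANK=ki; VEL=fe


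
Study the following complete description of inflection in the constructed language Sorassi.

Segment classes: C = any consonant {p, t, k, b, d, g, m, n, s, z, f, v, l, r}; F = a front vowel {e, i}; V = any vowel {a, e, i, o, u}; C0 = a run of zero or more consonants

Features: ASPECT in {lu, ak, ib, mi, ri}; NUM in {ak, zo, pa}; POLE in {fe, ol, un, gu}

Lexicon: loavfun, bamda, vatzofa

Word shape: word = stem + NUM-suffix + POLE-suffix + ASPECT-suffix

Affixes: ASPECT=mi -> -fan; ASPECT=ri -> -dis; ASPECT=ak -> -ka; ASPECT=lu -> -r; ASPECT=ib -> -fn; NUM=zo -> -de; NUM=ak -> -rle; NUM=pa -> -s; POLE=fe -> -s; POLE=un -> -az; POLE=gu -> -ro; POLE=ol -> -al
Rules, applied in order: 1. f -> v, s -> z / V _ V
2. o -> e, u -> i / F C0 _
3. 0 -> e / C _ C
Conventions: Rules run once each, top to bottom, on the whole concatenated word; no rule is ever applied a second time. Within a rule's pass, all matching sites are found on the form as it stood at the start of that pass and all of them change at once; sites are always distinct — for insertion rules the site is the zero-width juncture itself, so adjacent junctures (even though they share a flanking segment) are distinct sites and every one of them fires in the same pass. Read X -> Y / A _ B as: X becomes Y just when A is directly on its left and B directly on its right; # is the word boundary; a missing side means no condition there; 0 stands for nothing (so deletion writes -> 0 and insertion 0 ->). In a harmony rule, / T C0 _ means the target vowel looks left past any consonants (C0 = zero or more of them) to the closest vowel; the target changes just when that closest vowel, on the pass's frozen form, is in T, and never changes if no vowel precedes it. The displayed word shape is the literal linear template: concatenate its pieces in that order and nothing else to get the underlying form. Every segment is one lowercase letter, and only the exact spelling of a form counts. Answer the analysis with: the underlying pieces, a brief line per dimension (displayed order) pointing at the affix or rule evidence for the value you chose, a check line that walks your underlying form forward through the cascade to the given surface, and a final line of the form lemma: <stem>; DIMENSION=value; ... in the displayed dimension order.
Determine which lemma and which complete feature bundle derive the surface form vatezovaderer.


underlying: vatzofa-de-ro-r
ASPECT=lu - signalled by the affix -r
NUM=zo - signalled by the affix -de
POLE=gu - signalled by the affix -ro
check: vatzofaderor -> vatzovaderor -> vatzovaderer -> vatezovaderer
lemma: vatzofa; ASPECT=lu; NUM=zo; POLE=gu


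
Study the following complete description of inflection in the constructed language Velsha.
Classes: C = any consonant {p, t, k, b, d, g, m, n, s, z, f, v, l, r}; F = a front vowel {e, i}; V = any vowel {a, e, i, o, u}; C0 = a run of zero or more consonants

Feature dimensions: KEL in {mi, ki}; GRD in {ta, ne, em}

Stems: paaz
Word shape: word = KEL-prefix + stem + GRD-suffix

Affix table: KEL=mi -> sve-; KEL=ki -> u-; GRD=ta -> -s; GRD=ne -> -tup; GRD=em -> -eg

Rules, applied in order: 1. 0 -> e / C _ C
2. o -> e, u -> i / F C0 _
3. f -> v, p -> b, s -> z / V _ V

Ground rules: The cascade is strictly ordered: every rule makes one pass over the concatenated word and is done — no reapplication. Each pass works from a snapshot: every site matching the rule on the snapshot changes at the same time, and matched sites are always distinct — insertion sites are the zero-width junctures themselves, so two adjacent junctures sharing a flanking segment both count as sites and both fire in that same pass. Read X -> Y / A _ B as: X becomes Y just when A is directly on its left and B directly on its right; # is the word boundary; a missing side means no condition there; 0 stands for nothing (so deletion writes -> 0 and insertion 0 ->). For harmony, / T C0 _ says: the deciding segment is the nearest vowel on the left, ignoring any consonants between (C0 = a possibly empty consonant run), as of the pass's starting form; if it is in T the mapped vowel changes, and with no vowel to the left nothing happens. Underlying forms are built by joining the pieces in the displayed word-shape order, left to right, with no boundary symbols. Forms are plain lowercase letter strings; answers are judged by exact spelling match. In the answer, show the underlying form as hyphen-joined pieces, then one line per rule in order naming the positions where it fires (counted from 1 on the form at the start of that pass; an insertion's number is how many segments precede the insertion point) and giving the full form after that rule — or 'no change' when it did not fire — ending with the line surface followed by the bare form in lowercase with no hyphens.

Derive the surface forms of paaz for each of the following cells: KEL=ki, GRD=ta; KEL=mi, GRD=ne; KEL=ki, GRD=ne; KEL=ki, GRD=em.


cell KEL=ki, GRD=ta:
underlying: u-paaz-s
1. 0 -> e / C _ C: inserts after position(s) 5: upaazes
2. o -> e, u -> i / F C0 _: no change
3. f -> v, p -> b, s -> z / V _ V: fires at position(s) 2: ubaazes
surface: ubaazes

cell KEL=mi, GRD=ne:
underlying: sve-paaz-tup
1. 0 -> e / C _ C: inserts after position(s) 1, 7: sevepaazetup
2. o -> e, u -> i / F C0 _: fires at position(s) 11: sevepaazetip
3. f -> v, p -> b, s -> z / V _ V: fires at position(s) 5: sevebaazetip
surface: sevebaazetip

cell KEL=ki, GRD=ne:
underlying: u-paaz-tup
1. 0 -> e / C _ C: inserts after position(s) 5: upaazetup
2. o -> e, u -> i / F C0 _: fires at position(s) 8: upaazetip
3. f -> v, p -> b, s -> z / V _ V: fires at position(s) 2: ubaazetip
surface: ubaazetip

cell KEL=ki, GRD=em:
underlying: u-paaz-eg
1. 0 -> e / C _ C: no change
2. o -> e, u -> i / F C0 _: no change
3. f -> v, p -> b, s -> z / V _ V: fires at position(s) 2: ubaazeg
surface: ubaazeg


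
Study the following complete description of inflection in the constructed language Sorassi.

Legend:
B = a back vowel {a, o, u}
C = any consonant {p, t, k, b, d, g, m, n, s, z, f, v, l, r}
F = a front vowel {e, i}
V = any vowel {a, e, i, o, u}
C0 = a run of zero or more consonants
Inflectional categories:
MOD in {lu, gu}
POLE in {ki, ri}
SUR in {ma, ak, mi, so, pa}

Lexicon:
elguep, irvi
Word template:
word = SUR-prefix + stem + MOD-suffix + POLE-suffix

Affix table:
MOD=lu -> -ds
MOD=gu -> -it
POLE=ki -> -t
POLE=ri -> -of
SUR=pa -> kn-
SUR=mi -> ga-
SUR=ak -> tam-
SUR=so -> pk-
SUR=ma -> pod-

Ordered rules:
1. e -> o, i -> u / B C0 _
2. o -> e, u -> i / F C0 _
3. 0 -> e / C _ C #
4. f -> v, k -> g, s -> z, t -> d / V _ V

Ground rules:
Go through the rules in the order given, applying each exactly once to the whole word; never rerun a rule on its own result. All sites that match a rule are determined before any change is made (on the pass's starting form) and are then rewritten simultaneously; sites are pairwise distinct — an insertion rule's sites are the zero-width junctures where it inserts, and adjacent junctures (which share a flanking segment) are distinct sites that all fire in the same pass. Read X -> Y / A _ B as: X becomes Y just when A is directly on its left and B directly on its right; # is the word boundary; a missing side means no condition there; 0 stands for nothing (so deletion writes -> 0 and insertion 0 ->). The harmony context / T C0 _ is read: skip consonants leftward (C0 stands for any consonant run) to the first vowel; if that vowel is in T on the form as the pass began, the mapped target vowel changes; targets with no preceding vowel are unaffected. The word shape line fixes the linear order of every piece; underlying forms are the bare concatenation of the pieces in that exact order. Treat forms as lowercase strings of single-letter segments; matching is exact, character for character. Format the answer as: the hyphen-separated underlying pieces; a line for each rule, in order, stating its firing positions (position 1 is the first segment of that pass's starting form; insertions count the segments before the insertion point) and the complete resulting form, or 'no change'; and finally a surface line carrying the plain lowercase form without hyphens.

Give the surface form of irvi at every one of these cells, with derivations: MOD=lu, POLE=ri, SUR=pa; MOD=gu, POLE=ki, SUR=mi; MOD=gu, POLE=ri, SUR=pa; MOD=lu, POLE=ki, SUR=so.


cell MOD=lu, POLE=ri, SUR=pa:
underlying: kn-irvi-ds-of
1. e -> o, i -> u / B C0 _: no change
2. o -> e, u -> i / F C0 _: fires at position(s) 9: knirvidsef
3. 0 -> e / C _ C #: no change
4. f -> v, k -> g, s -> z, t -> d / V _ V: no change
surface: knirvidsef

cell MOD=gu, POLE=ki, SUR=mi:
underlying: ga-irvi-it-t
1. e -> o, i -> u / B C0 _: fires at position(s) 3: gaurviitt
2. o -> e, u -> i / F C0 _: no change
3. 0 -> e / C _ C #: inserts after position(s) 8: gaurviitet
4. f -> v, k -> g, s -> z, t -> d / V _ V: fires at position(s) 8: gaurviidet
surface: gaurviidet

cell MOD=gu, POLE=ri, SUR=pa:
underlying: kn-irvi-it-of
1. e -> o, i -> u / B C0 _: no change
2. o -> e, u -> i / F C0 _: fires at position(s) 9: knirviitef
3. 0 -> e / C _ C #: no change
4. f -> v, k -> g, s -> z, t -> d / V _ V: fires at position(s) 8: knirviidef
surface: knirviidef

cell MOD=lu, POLE=ki, SUR=so:
underlying: pk-irvi-ds-t
1. e -> o, i -> u / B C0 _: no change
2. o -> e, u -> i / F C0 _: no change
3. 0 -> e / C _ C #: inserts after position(s) 8: pkirvidset
4. f -> v, k -> g, s -> z, t -> d / V _ V: no change
surface: pkirvidset


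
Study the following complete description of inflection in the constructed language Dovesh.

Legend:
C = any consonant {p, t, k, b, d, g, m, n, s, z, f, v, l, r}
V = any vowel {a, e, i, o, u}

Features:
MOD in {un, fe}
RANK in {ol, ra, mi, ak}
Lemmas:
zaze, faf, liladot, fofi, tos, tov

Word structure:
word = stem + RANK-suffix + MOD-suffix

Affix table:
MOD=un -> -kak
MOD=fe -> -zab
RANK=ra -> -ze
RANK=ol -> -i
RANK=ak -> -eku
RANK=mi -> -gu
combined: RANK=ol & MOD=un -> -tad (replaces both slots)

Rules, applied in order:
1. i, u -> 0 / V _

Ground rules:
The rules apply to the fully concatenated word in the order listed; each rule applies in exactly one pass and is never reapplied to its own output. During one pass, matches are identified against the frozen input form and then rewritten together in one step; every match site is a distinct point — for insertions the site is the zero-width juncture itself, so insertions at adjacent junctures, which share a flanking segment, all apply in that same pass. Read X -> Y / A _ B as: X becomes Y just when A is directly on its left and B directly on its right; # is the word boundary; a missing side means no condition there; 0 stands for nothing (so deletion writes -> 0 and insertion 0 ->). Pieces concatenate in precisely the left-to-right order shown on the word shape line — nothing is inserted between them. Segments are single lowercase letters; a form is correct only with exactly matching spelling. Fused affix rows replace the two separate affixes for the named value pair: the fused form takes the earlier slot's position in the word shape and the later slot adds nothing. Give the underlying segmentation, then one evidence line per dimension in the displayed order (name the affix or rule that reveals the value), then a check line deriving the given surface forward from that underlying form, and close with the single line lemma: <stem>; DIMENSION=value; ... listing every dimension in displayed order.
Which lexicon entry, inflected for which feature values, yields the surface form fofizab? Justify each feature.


underlying: fofi-i-zab
MOD=fe - signalled by the affix -zab
RANK=ol - signalled by the affix -i
check: fofiizab -> fofizab
lemma: fofi; MOD=fe; RANK=ol


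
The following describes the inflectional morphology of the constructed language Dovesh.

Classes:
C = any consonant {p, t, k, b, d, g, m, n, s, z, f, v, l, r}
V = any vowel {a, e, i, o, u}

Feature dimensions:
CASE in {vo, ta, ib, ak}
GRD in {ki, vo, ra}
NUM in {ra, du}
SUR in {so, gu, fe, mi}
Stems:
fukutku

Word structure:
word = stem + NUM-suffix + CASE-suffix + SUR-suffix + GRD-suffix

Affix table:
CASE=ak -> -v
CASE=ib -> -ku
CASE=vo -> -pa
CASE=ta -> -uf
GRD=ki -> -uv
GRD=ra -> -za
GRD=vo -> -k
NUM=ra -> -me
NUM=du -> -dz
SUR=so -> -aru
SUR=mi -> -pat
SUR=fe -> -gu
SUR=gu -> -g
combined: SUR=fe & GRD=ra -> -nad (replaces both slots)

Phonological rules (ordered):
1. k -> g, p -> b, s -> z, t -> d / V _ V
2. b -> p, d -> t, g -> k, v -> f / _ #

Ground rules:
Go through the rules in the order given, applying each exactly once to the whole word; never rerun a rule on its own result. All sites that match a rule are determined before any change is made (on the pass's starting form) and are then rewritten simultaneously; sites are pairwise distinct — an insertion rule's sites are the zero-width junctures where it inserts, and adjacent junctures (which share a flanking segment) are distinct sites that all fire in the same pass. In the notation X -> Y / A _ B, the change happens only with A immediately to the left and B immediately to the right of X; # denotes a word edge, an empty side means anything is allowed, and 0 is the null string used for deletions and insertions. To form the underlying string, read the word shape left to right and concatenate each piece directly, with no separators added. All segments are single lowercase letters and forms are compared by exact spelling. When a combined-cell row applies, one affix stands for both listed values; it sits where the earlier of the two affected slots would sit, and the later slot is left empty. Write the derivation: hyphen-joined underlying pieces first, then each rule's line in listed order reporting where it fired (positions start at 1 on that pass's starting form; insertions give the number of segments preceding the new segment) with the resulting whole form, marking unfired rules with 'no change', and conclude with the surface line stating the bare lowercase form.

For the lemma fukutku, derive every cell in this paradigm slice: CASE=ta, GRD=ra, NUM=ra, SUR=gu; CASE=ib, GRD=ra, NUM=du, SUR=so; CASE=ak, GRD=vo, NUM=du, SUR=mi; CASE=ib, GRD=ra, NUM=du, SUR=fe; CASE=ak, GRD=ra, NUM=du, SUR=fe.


cell CASE=ta, GRD=ra, NUM=ra, SUR=gu:
underlying: fukutku-me-uf-g-za
1. k -> g, p -> b, s -> z, t -> d / V _ V: fires at position(s) 3: fugutkumeufgza
2. b -> p, d -> t, g -> k, v -> f / _ #: no change
surface: fugutkumeufgza

cell CASE=ib, GRD=ra, NUM=du, SUR=so:
underlying: fukutku-dz-ku-aru-za
1. k -> g, p -> b, s -> z, t -> d / V _ V: fires at position(s) 3: fugutkudzkuaruza
2. b -> p, d -> t, g -> k, v -> f / _ #: no change
surface: fugutkudzkuaruza

cell CASE=ak, GRD=vo, NUM=du, SUR=mi:
underlying: fukutku-dz-v-pat-k
1. k -> g, p -> b, s -> z, t -> d / V _ V: fires at position(s) 3: fugutkudzvpatk
2. b -> p, d -> t, g -> k, v -> f / _ #: no change
surface: fugutkudzvpatk

cell CASE=ib, GRD=ra, NUM=du, SUR=fe:
underlying: fukutku-dz-ku-nad
1. k -> g, p -> b, s -> z, t -> d / V _ V: fires at position(s) 3: fugutkudzkunad
2. b -> p, d -> t, g -> k, v -> f / _ #: fires at position(s) 14: fugutkudzkunat
surface: fugutkudzkunat

cell CASE=ak, GRD=ra, NUM=du, SUR=fe:
underlying: fukutku-dz-v-nad
1. k -> g, p -> b, s -> z, t -> d / V _ V: fires at position(s) 3: fugutkudzvnad
2. b -> p, d -> t, g -> k, v -> f / _ #: fires at position(s) 13: fugutkudzvnat
surface: fugutkudzvnat


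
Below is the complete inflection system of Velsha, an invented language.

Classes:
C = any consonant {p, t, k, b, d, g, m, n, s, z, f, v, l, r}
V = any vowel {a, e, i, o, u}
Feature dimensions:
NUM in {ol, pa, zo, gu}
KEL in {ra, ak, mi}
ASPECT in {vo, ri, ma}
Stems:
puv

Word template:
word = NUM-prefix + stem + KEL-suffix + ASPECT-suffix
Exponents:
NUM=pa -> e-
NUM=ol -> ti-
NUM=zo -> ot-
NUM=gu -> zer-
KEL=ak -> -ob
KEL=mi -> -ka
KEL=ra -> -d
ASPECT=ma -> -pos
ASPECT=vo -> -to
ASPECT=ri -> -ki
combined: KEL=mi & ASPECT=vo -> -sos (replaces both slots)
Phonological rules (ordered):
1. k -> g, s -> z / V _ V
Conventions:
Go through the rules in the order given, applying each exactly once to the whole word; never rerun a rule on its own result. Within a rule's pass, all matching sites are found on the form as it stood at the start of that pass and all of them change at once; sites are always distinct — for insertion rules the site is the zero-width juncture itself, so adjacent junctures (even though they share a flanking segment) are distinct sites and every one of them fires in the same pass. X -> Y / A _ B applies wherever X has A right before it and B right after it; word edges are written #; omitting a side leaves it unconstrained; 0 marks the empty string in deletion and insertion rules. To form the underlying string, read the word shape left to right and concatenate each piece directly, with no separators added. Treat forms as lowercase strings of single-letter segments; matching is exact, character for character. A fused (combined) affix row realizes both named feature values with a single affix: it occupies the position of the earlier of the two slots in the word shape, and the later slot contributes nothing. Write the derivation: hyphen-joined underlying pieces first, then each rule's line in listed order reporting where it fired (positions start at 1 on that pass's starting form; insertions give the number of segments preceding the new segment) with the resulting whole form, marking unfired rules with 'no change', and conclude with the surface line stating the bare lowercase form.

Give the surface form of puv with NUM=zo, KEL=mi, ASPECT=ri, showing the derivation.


underlying: ot-puv-ka-ki
1. k -> g, s -> z / V _ V: fires at position(s) 8: otpuvkagi
surface: otpuvkagi


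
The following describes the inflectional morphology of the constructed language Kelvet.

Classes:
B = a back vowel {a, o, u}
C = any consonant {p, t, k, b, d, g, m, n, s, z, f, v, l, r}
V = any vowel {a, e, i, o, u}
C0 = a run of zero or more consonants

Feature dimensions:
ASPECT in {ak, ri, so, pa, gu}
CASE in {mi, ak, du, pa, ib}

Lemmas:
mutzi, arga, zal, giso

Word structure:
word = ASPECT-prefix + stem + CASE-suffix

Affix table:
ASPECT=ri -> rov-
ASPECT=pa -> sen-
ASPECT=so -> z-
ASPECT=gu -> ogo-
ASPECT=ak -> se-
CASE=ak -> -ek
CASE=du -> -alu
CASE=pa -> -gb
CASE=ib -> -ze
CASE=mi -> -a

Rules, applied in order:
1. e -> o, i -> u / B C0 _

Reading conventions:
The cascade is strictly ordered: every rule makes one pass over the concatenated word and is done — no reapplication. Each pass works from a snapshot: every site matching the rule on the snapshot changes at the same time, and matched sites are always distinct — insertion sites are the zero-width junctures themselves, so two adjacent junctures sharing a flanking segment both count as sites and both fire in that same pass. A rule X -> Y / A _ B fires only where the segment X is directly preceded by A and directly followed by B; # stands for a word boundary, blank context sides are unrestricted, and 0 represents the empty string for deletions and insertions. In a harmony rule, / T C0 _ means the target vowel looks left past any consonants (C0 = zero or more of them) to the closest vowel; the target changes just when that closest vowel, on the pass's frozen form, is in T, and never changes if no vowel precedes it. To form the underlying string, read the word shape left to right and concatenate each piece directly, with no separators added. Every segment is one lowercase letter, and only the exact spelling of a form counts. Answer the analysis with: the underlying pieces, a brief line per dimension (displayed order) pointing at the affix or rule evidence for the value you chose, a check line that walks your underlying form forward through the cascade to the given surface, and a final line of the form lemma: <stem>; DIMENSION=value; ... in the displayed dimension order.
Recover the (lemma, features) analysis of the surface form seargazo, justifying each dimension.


underlying: se-arga-ze
ASPECT=ak - signalled by the affix se-
CASE=ib - signalled by the affix -ze
check: seargaze -> seargazo
lemma: arga; ASPECT=ak; CASE=ib


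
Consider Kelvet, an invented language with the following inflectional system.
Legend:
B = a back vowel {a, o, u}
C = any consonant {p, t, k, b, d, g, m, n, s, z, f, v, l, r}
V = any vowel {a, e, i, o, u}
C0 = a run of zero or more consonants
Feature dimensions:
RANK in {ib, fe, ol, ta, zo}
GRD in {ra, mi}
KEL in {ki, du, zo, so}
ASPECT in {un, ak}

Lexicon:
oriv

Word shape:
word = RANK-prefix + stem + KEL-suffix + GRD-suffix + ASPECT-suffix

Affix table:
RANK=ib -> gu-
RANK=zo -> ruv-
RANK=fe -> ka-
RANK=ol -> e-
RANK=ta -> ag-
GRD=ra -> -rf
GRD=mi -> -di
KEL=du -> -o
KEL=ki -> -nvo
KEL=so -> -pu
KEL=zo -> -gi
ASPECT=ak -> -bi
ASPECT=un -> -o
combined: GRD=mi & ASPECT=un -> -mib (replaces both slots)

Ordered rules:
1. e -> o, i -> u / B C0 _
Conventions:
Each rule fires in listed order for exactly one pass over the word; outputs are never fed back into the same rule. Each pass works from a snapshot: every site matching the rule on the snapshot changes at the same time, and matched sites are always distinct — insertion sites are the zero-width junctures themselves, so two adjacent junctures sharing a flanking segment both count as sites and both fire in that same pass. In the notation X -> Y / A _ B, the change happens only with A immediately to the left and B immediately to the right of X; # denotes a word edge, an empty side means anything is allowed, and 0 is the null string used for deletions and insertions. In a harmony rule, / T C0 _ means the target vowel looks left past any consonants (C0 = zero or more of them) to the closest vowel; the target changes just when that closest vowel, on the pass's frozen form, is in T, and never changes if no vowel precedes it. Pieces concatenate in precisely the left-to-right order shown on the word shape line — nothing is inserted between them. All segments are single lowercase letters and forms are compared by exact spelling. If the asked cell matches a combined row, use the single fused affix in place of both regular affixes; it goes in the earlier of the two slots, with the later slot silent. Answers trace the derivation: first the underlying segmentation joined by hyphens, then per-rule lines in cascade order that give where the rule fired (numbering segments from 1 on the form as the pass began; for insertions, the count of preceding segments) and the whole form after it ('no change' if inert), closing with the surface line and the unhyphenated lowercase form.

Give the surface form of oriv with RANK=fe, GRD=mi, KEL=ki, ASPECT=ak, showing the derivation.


underlying: ka-oriv-nvo-di-bi
1. e -> o, i -> u / B C0 _: fires at position(s) 5, 11: kaoruvnvodubi
surface: kaoruvnvodubi


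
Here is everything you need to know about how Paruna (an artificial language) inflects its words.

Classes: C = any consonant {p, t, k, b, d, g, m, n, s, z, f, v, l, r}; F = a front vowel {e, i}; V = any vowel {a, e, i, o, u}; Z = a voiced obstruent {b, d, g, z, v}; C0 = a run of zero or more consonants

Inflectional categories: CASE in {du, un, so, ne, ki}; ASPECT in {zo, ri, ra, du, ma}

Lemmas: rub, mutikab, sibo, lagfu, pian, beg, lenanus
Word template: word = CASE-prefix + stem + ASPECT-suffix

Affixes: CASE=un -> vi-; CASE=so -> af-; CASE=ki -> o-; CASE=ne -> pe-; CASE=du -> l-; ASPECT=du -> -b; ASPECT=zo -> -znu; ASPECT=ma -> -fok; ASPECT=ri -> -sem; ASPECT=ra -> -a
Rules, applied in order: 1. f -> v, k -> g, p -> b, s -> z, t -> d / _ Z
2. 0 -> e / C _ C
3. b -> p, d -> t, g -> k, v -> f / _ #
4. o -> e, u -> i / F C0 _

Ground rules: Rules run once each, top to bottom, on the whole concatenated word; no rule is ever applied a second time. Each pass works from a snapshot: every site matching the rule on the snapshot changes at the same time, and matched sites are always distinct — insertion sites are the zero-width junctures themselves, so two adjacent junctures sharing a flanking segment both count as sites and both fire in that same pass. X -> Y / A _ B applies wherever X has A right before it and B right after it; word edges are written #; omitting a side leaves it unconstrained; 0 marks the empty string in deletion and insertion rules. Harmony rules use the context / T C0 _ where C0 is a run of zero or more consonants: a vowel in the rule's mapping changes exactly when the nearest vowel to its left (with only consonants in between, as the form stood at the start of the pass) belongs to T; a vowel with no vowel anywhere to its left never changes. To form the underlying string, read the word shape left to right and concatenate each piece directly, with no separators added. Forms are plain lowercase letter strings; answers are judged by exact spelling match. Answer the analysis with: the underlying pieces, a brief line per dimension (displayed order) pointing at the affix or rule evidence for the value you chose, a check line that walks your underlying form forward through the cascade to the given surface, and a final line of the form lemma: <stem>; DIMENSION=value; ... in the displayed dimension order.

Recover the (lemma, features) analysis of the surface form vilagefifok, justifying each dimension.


underlying: vi-lagfu-fok
CASE=un - signalled by the affix vi-
ASPECT=ma - signalled by the affix -fok
check: vilagfufok -> vilagfufok -> vilagefufok -> vilagefufok -> vilagefifok
lemma: lagfu; CASE=un; ASPECT=ma


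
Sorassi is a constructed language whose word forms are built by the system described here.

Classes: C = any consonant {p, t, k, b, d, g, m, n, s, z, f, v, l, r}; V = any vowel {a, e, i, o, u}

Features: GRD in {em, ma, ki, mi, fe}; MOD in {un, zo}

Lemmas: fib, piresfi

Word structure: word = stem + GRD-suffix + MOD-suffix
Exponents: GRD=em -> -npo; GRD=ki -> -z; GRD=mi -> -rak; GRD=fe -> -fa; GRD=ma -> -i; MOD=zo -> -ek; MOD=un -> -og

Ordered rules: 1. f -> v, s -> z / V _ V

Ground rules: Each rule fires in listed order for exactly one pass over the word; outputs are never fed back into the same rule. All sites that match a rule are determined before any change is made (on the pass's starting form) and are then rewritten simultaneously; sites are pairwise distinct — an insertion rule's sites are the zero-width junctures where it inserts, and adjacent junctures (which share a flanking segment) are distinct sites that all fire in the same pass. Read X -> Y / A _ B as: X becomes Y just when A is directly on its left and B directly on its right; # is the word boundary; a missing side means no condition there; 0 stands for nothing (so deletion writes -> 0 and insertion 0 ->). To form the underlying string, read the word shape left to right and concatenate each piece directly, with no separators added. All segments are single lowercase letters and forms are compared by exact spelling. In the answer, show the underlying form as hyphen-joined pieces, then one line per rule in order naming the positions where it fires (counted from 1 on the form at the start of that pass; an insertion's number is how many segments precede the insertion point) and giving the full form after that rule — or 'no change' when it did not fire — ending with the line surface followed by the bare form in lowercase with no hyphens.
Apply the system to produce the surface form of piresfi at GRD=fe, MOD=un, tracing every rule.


underlying: piresfi-fa-og
1. f -> v, s -> z / V _ V: fires at position(s) 8: piresfivaog
surface: piresfivaog


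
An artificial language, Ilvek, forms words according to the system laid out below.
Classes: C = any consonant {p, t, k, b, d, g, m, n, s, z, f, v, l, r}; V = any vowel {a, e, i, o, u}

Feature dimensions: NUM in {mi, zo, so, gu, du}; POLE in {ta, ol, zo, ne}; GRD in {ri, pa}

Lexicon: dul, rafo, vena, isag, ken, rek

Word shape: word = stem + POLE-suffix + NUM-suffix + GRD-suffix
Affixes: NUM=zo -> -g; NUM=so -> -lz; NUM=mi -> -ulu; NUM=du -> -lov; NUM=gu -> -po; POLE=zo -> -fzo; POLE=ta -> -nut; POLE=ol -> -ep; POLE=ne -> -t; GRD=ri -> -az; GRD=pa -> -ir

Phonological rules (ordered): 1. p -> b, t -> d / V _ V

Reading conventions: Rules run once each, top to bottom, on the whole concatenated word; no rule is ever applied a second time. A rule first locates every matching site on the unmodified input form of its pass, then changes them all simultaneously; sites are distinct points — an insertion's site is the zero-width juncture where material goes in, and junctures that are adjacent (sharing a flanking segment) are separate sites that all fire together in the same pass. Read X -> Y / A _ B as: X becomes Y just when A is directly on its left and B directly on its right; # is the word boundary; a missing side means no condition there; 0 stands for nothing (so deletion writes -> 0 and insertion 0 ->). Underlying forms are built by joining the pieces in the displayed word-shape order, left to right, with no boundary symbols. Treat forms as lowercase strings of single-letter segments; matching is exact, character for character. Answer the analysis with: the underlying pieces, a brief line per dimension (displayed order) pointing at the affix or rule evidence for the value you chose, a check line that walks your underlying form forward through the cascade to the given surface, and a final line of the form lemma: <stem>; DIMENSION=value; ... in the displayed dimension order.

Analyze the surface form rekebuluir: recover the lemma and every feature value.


underlying: rek-ep-ulu-ir
NUM=mi - signalled by the affix -ulu
POLE=ol - signalled by the affix -ep
GRD=pa - signalled by the affix -ir
check: rekepuluir -> rekebuluir
lemma: rek; NUM=mi; POLE=ol; GRD=pa
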